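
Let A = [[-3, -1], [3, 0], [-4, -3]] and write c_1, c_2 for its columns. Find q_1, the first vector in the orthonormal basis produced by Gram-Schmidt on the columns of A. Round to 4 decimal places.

q_1 = c_1/‖c_1‖ = (-3, 3, -4)/5.8310 = (-0.5145, 0.5145, -0.6860).

q_1 = (-0.5145, 0.5145, -0.6860)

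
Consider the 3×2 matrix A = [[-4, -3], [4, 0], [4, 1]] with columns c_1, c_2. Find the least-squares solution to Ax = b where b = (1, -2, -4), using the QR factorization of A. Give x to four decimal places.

c_1 = (-4, 4, 4); ‖c_1‖ = 6.9282, so e_1 = (-0.5774, 0.5774, 0.5774).
e_1·c_2 = (-0.5774)·(-3) + 0.5774·0 + 0.5774·1 = 2.3094.
u_2 = c_2 − 2.3094·e_1 = (-1.6667, -1.3333, -0.3333).
‖u_2‖ = 2.1602, so e_2 = (-0.7715, -0.6172, -0.1543).
Qᵀb = (-4.0415, 1.0801).
Back-substitute: x_2 = 1.0801/2.1602 = 0.5000.
x_1 = (-4.0415 − 2.3094·0.5000)/6.9282 = -0.7500.

x = (-0.7500, 0.5000)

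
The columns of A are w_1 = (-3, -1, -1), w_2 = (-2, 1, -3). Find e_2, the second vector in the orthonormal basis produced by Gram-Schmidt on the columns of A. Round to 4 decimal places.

e_2 = (0.0636, 0.6039, -0.7946)

e_1 = w_1/‖w_1‖ = (-3, -1, -1)/3.3166 = (-0.9045, -0.3015, -0.3015).
r_{12} = e_1·w_2 = 2.4121.
u_2 = w_2 − 2.4121·e_1 = (0.1818, 1.7273, -2.2727).
‖u_2‖ = 2.8604, so e_2 = (0.0636, 0.6039, -0.7946).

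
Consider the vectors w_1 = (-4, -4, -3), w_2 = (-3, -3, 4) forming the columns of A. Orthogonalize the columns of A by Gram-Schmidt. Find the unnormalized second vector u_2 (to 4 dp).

e_1 = w_1/‖w_1‖ = (-4, -4, -3)/6.4031 = (-0.6247, -0.6247, -0.4685).
r_{12} = e_1·w_2 = 1.8741.
u_2 = w_2 − 1.8741·e_1 = (-1.8293, -1.8293, 4.8780).

u_2 = (-1.8293, -1.8293, 4.8780)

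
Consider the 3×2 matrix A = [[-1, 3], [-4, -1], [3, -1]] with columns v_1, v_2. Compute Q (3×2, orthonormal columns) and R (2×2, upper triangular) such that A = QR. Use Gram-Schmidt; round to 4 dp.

v_1 = (-1, -4, 3); ‖v_1‖ = 5.0990, so q_1 = (-0.1961, -0.7845, 0.5883).
q_1·v_2 = (-0.1961)·3 + (-0.7845)·(-1) + 0.5883·(-1) = -0.3922.
u_2 = v_2 + 0.3922·q_1 = (2.9231, -1.3077, -0.7692).
‖u_2‖ = 3.2933, so q_2 = (0.8876, -0.3971, -0.2336).

Q = [[-0.1961, 0.8876], [-0.7845, -0.3971], [0.5883, -0.2336]], R = [[5.0990, -0.3922], [0.0000, 3.2933]]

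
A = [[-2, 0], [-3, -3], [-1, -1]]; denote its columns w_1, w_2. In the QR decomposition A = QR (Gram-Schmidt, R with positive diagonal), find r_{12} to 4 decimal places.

r_{12} = 2.6726

w_1 = (-2, -3, -1); ‖w_1‖ = 3.7417, so e_1 = (-0.5345, -0.8018, -0.2673).
r_{12} = e_1·w_2 = 2.6726.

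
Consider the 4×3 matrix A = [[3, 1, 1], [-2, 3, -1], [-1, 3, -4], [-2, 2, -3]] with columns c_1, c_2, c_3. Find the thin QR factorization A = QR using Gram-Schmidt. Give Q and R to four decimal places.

Q = [[0.7071, 0.6385, 0.1095], [-0.4714, 0.4522, 0.7457], [-0.2357, 0.5853, -0.5919], [-0.4714, 0.2128, -0.2855]], R = [[4.2426, -2.3570, 3.5355], [0.0000, 4.1767, -2.7933], [0.0000, 0.0000, 2.5879]]

q_1 = c_1/‖c_1‖ = (3, -2, -1, -2)/4.2426 = (0.7071, -0.4714, -0.2357, -0.4714).
r_{12} = q_1·c_2 = -2.3570.
u_2 = c_2 + 2.3570·q_1 = (2.6667, 1.8889, 2.4444, 0.8889).
‖u_2‖ = 4.1767, so q_2 = (0.6385, 0.4522, 0.5853, 0.2128).
r_{13} = q_1·c_3 = 3.5355; r_{23} = q_2·c_3 = -2.7933.
u_3 = c_3 − 3.5355·q_1 + 2.7933·q_2 = (0.2834, 1.9299, -1.5318, -0.7389).
‖u_3‖ = 2.5879, so q_3 = (0.1095, 0.7457, -0.5919, -0.2855).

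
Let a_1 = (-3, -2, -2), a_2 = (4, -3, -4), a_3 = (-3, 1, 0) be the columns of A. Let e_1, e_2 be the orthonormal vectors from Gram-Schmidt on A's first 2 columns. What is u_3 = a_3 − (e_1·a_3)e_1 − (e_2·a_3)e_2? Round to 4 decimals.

u_3 = (-0.0750, 0.7504, -0.6378)

e_1 = a_1/‖a_1‖ = (-3, -2, -2)/4.1231 = (-0.7276, -0.4851, -0.4851).
r_{12} = e_1·a_2 = 0.4851.
u_2 = a_2 − 0.4851·e_1 = (4.3529, -2.7647, -3.7647).
‖u_2‖ = 6.3847, so e_2 = (0.6818, -0.4330, -0.5896).
r_{13} = e_1·a_3 = 1.6977; r_{23} = e_2·a_3 = -2.4783.
u_3 = a_3 − 1.6977·e_1 + 2.4783·e_2 = (-0.0750, 0.7504, -0.6378).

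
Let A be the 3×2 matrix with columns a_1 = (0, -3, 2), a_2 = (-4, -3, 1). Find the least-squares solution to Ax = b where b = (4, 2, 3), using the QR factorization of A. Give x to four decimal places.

e_1 = a_1/‖a_1‖ = (0, -3, 2)/3.6056 = (0.0000, -0.8321, 0.5547).
r_{12} = e_1·a_2 = 3.0509.
u_2 = a_2 − 3.0509·e_1 = (-4.0000, -0.4615, -0.6923).
‖u_2‖ = 4.0856, so e_2 = (-0.9790, -0.1130, -0.1694).
Qᵀb = (0.0000, -4.6505).
Back-substitute: x_2 = -4.6505/4.0856 = -1.1382.
x_1 = (0.0000 − 3.0509·(-1.1382))/3.6056 = 0.9631.

x = (0.9631, -1.1382)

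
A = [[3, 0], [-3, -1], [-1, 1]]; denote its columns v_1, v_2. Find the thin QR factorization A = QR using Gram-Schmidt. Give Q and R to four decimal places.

v_1 = (3, -3, -1); ‖v_1‖ = 4.3589, so e_1 = (0.6882, -0.6882, -0.2294).
e_1·v_2 = 0.6882·0 + (-0.6882)·(-1) + (-0.2294)·1 = 0.4588.
u_2 = v_2 − 0.4588·e_1 = (-0.3158, -0.6842, 1.1053).
‖u_2‖ = 1.3377, so e_2 = (-0.2361, -0.5115, 0.8262).

Q = [[0.6882, -0.2361], [-0.6882, -0.5115], [-0.2294, 0.8262]], R = [[4.3589, 0.4588], [0.0000, 1.3377]]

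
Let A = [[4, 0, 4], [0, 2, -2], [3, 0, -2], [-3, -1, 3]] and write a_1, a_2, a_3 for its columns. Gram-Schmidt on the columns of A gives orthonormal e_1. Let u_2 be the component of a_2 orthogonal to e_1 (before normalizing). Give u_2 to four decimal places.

u_2 = (-0.3529, 2.0000, -0.2647, -0.7353)

a_1 = (4, 0, 3, -3); ‖a_1‖ = 5.8310, so e_1 = (0.6860, 0.0000, 0.5145, -0.5145).
e_1·a_2 = 0.6860·0 + 0.0000·2 + 0.5145·0 + (-0.5145)·(-1) = 0.5145.
u_2 = a_2 − 0.5145·e_1 = (-0.3529, 2.0000, -0.2647, -0.7353).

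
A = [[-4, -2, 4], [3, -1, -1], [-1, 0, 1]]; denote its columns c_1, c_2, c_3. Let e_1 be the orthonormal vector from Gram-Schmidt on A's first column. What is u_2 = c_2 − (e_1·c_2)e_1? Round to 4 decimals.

u_2 = (-1.2308, -1.5769, 0.1923)

c_1 = (-4, 3, -1); ‖c_1‖ = 5.0990, so e_1 = (-0.7845, 0.5883, -0.1961).
e_1·c_2 = (-0.7845)·(-2) + 0.5883·(-1) + (-0.1961)·0 = 0.9806.
u_2 = c_2 − 0.9806·e_1 = (-1.2308, -1.5769, 0.1923).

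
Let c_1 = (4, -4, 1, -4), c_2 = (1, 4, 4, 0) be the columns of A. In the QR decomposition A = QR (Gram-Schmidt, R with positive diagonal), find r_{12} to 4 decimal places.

r_{12} = -1.1429

c_1 = (4, -4, 1, -4); ‖c_1‖ = 7.0000, so q_1 = (0.5714, -0.5714, 0.1429, -0.5714).
r_{12} = q_1·c_2 = -1.1429.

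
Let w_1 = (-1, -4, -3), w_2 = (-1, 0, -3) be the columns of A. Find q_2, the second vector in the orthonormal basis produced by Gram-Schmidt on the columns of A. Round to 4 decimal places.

q_1 = w_1/‖w_1‖ = (-1, -4, -3)/5.0990 = (-0.1961, -0.7845, -0.5883).
r_{12} = q_1·w_2 = 1.9612.
u_2 = w_2 − 1.9612·q_1 = (-0.6154, 1.5385, -1.8462).
‖u_2‖ = 2.4807, so q_2 = (-0.2481, 0.6202, -0.7442).

q_2 = (-0.2481, 0.6202, -0.7442)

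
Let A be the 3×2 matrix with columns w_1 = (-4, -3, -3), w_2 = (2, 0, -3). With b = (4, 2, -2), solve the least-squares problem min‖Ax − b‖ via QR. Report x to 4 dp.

w_1 = (-4, -3, -3); ‖w_1‖ = 5.8310, so e_1 = (-0.6860, -0.5145, -0.5145).
e_1·w_2 = (-0.6860)·2 + (-0.5145)·0 + (-0.5145)·(-3) = 0.1715.
u_2 = w_2 − 0.1715·e_1 = (2.1176, 0.0882, -2.9118).
‖u_2‖ = 3.6015, so e_2 = (0.5880, 0.0245, -0.8085).
Qᵀb = (-2.7440, 4.0180).
Back-substitute: x_2 = 4.0180/3.6015 = 1.1156.
x_1 = (-2.7440 − 0.1715·1.1156)/5.8310 = -0.5034.

x = (-0.5034, 1.1156)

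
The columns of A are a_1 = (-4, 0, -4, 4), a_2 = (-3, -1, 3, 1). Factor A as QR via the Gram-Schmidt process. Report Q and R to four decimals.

a_1 = (-4, 0, -4, 4); ‖a_1‖ = 6.9282, so q_1 = (-0.5774, 0.0000, -0.5774, 0.5774).
q_1·a_2 = (-0.5774)·(-3) + 0.0000·(-1) + (-0.5774)·3 + 0.5774·1 = 0.5774.
u_2 = a_2 − 0.5774·q_1 = (-2.6667, -1.0000, 3.3333, 0.6667).
‖u_2‖ = 4.4347, so q_2 = (-0.6013, -0.2255, 0.7516, 0.1503).

Q = [[-0.5774, -0.6013], [0.0000, -0.2255], [-0.5774, 0.7516], [0.5774, 0.1503]], R = [[6.9282, 0.5774], [0.0000, 4.4347]]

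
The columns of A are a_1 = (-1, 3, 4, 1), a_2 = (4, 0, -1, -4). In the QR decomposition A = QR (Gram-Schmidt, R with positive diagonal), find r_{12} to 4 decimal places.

r_{12} = -2.3094

a_1 = (-1, 3, 4, 1); ‖a_1‖ = 5.1962, so e_1 = (-0.1925, 0.5774, 0.7698, 0.1925).
r_{12} = e_1·a_2 = -2.3094.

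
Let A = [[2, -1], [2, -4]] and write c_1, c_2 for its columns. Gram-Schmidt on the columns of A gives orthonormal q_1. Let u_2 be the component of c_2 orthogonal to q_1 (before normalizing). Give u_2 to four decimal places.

u_2 = (1.5000, -1.5000)

c_1 = (2, 2); ‖c_1‖ = 2.8284, so q_1 = (0.7071, 0.7071).
q_1·c_2 = 0.7071·(-1) + 0.7071·(-4) = -3.5355.
u_2 = c_2 + 3.5355·q_1 = (1.5000, -1.5000).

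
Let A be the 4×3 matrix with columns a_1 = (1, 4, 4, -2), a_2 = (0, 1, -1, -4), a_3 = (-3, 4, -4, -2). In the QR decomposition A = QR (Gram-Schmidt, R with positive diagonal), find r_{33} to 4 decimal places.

r_{33} = 5.4462

a_1 = (1, 4, 4, -2); ‖a_1‖ = 6.0828, so q_1 = (0.1644, 0.6576, 0.6576, -0.3288).
q_1·a_2 = 0.1644·0 + 0.6576·1 + 0.6576·(-1) + (-0.3288)·(-4) = 1.3152.
u_2 = a_2 − 1.3152·q_1 = (-0.2162, 0.1351, -1.8649, -3.5676).
‖u_2‖ = 4.0336, so q_2 = (-0.0536, 0.0335, -0.4623, -0.8845).
q_1·a_3 = 0.1644·(-3) + 0.6576·4 + 0.6576·(-4) + (-0.3288)·(-2) = 0.1644; q_2·a_3 = (-0.0536)·(-3) + 0.0335·4 + (-0.4623)·(-4) + (-0.8845)·(-2) = 3.9130.
u_3 = a_3 − 0.1644·q_1 − 3.9130·q_2 = (-2.8173, 3.7608, -2.2990, 1.5150).
r_{33} = ‖u_3‖ = 5.4462.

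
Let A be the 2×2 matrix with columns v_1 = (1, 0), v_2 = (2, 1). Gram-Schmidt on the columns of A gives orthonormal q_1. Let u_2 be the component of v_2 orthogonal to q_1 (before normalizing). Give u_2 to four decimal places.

q_1 = v_1/‖v_1‖ = (1, 0)/1.0000 = (1.0000, 0.0000).
r_{12} = q_1·v_2 = 2.0000.
u_2 = v_2 − 2.0000·q_1 = (0.0000, 1.0000).

u_2 = (0.0000, 1.0000)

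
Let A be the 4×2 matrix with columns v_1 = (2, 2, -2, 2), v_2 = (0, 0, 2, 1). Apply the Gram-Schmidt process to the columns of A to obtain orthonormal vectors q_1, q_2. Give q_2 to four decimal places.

q_1 = v_1/‖v_1‖ = (2, 2, -2, 2)/4.0000 = (0.5000, 0.5000, -0.5000, 0.5000).
r_{12} = q_1·v_2 = -0.5000.
u_2 = v_2 + 0.5000·q_1 = (0.2500, 0.2500, 1.7500, 1.2500).
‖u_2‖ = 2.1794, so q_2 = (0.1147, 0.1147, 0.8030, 0.5735).

q_2 = (0.1147, 0.1147, 0.8030, 0.5735)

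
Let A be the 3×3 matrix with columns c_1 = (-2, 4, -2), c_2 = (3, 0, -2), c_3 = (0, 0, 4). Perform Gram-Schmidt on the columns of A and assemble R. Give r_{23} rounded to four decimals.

r_{23} = -2.4193

c_1 = (-2, 4, -2); ‖c_1‖ = 4.8990, so e_1 = (-0.4082, 0.8165, -0.4082).
e_1·c_2 = (-0.4082)·3 + 0.8165·0 + (-0.4082)·(-2) = -0.4082.
u_2 = c_2 + 0.4082·e_1 = (2.8333, 0.3333, -2.1667).
‖u_2‖ = 3.5824, so e_2 = (0.7909, 0.0930, -0.6048).
r_{23} = e_2·c_3 = -2.4193.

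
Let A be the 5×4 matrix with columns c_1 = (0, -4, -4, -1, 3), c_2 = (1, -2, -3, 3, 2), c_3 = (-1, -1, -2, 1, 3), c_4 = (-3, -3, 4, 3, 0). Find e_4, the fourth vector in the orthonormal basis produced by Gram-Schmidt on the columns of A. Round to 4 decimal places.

e_1 = c_1/‖c_1‖ = (0, -4, -4, -1, 3)/6.4807 = (0.0000, -0.6172, -0.6172, -0.1543, 0.4629).
r_{12} = e_1·c_2 = 3.5490.
u_2 = c_2 − 3.5490·e_1 = (1.0000, 0.1905, -0.8095, 3.5476, 0.3571).
‖u_2‖ = 3.7954, so e_2 = (0.2635, 0.0502, -0.2133, 0.9347, 0.0941).
r_{13} = e_1·c_3 = 3.0861; r_{23} = e_2·c_3 = 1.3299.
u_3 = c_3 − 3.0861·e_1 − 1.3299·e_2 = (-1.3504, 0.8380, 0.1884, 0.2331, 1.4463).
‖u_3‖ = 2.1697, so e_3 = (-0.6224, 0.3862, 0.0868, 0.1074, 0.6666).
r_{14} = e_1·c_4 = -1.0801; r_{24} = e_2·c_4 = 1.0100; r_{34} = e_3·c_4 = 1.3781.
u_4 = c_4 + 1.0801·e_1 − 1.0100·e_2 − 1.3781·e_3 = (-2.4084, -4.2496, 3.4291, 1.7412, -0.5137).
‖u_4‖ = 6.2381, so e_4 = (-0.3861, -0.6812, 0.5497, 0.2791, -0.0823).

e_4 = (-0.3861, -0.6812, 0.5497, 0.2791, -0.0823)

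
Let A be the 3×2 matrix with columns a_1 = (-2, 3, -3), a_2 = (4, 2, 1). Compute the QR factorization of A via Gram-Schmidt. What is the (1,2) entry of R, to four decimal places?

r_{12} = -1.0660

a_1 = (-2, 3, -3); ‖a_1‖ = 4.6904, so e_1 = (-0.4264, 0.6396, -0.6396).
r_{12} = e_1·a_2 = -1.0660.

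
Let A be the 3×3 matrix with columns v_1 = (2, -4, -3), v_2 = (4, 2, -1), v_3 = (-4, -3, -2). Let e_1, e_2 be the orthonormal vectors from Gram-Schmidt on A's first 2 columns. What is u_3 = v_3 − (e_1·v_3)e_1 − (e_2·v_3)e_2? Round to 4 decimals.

u_3 = (-0.8333, 0.8333, -1.6667)

v_1 = (2, -4, -3); ‖v_1‖ = 5.3852, so e_1 = (0.3714, -0.7428, -0.5571).
e_1·v_2 = 0.3714·4 + (-0.7428)·2 + (-0.5571)·(-1) = 0.5571.
u_2 = v_2 − 0.5571·e_1 = (3.7931, 2.4138, -0.6897).
‖u_2‖ = 4.5486, so e_2 = (0.8339, 0.5307, -0.1516).
e_1·v_3 = 0.3714·(-4) + (-0.7428)·(-3) + (-0.5571)·(-2) = 1.8570; e_2·v_3 = 0.8339·(-4) + 0.5307·(-3) + (-0.1516)·(-2) = -4.6244.
u_3 = v_3 − 1.8570·e_1 + 4.6244·e_2 = (-0.8333, 0.8333, -1.6667).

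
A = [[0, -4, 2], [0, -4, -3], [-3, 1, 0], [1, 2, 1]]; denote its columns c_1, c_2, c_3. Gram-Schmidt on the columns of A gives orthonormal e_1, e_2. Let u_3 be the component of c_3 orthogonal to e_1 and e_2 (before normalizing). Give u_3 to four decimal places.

u_3 = (2.6612, -2.3388, 0.1843, 0.5528)

e_1 = c_1/‖c_1‖ = (0, 0, -3, 1)/3.1623 = (0.0000, 0.0000, -0.9487, 0.3162).
r_{12} = e_1·c_2 = -0.3162.
u_2 = c_2 + 0.3162·e_1 = (-4.0000, -4.0000, 0.7000, 2.1000).
‖u_2‖ = 6.0745, so e_2 = (-0.6585, -0.6585, 0.1152, 0.3457).
r_{13} = e_1·c_3 = 0.3162; r_{23} = e_2·c_3 = 1.0042.
u_3 = c_3 − 0.3162·e_1 − 1.0042·e_2 = (2.6612, -2.3388, 0.1843, 0.5528).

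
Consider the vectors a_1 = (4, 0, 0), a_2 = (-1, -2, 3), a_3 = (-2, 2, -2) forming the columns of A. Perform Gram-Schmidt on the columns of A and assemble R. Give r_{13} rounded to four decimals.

r_{13} = -2.0000

a_1 = (4, 0, 0); ‖a_1‖ = 4.0000, so q_1 = (1.0000, 0.0000, 0.0000).
r_{13} = q_1·a_3 = -2.0000.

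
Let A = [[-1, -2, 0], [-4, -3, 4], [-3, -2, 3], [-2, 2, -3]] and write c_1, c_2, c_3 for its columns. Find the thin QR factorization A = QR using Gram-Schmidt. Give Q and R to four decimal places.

c_1 = (-1, -4, -3, -2); ‖c_1‖ = 5.4772, so e_1 = (-0.1826, -0.7303, -0.5477, -0.3651).
e_1·c_2 = (-0.1826)·(-2) + (-0.7303)·(-3) + (-0.5477)·(-2) + (-0.3651)·2 = 2.9212.
u_2 = c_2 − 2.9212·e_1 = (-1.4667, -0.8667, -0.4000, 3.0667).
‖u_2‖ = 3.5308, so e_2 = (-0.4154, -0.2455, -0.1133, 0.8685).
e_1·c_3 = (-0.1826)·0 + (-0.7303)·4 + (-0.5477)·3 + (-0.3651)·(-3) = -3.4689; e_2·c_3 = (-0.4154)·0 + (-0.2455)·4 + (-0.1133)·3 + 0.8685·(-3) = -3.9273.
u_3 = c_3 + 3.4689·e_1 + 3.9273·e_2 = (-2.2647, 0.5027, 0.6551, -0.8556).
‖u_3‖ = 2.5579, so e_3 = (-0.8854, 0.1965, 0.2561, -0.3345).

Q = [[-0.1826, -0.4154, -0.8854], [-0.7303, -0.2455, 0.1965], [-0.5477, -0.1133, 0.2561], [-0.3651, 0.8685, -0.3345]], R = [[5.4772, 2.9212, -3.4689], [0.0000, 3.5308, -3.9273], [0.0000, 0.0000, 2.5579]]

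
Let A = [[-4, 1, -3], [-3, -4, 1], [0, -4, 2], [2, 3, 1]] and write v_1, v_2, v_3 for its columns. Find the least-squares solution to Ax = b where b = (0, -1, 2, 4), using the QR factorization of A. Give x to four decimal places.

x = (-0.7576, 0.9529, 1.7845)

v_1 = (-4, -3, 0, 2); ‖v_1‖ = 5.3852, so q_1 = (-0.7428, -0.5571, 0.0000, 0.3714).
q_1·v_2 = (-0.7428)·1 + (-0.5571)·(-4) + 0.0000·(-4) + 0.3714·3 = 2.5997.
u_2 = v_2 − 2.5997·q_1 = (2.9310, -2.5517, -4.0000, 2.0345).
‖u_2‖ = 5.9364, so q_2 = (0.4937, -0.4298, -0.6738, 0.3427).
q_1·v_3 = (-0.7428)·(-3) + (-0.5571)·1 + 0.0000·2 + 0.3714·1 = 2.0426; q_2·v_3 = 0.4937·(-3) + (-0.4298)·1 + (-0.6738)·2 + 0.3427·1 = -2.9159.
u_3 = v_3 − 2.0426·q_1 + 2.9159·q_2 = (-0.0431, 0.8845, 0.0352, 1.2407).
‖u_3‖ = 1.5247, so q_3 = (-0.0282, 0.5801, 0.0231, 0.8137).
Qᵀb = (2.0426, 0.4531, 2.7209).
Back-substitute: x_3 = 2.7209/1.5247 = 1.7845.
x_2 = (0.4531 + 2.9159·1.7845)/5.9364 = 0.9529.
x_1 = (2.0426 − 2.5997·0.9529 − 2.0426·1.7845)/5.3852 = -0.7576.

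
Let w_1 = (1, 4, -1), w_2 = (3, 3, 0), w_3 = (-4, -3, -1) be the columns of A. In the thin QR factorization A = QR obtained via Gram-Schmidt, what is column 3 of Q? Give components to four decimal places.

q_3 = (0.3015, -0.3015, -0.9045)

w_1 = (1, 4, -1); ‖w_1‖ = 4.2426, so q_1 = (0.2357, 0.9428, -0.2357).
q_1·w_2 = 0.2357·3 + 0.9428·3 + (-0.2357)·0 = 3.5355.
u_2 = w_2 − 3.5355·q_1 = (2.1667, -0.3333, 0.8333).
‖u_2‖ = 2.3452, so q_2 = (0.9239, -0.1421, 0.3553).
q_1·w_3 = 0.2357·(-4) + 0.9428·(-3) + (-0.2357)·(-1) = -3.5355; q_2·w_3 = 0.9239·(-4) + (-0.1421)·(-3) + 0.3553·(-1) = -3.6244.
u_3 = w_3 + 3.5355·q_1 + 3.6244·q_2 = (0.1818, -0.1818, -0.5455).
‖u_3‖ = 0.6030, so q_3 = (0.3015, -0.3015, -0.9045).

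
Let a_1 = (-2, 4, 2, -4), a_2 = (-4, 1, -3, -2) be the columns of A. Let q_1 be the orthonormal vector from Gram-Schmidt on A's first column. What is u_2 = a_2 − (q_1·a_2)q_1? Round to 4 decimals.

u_2 = (-3.3000, -0.4000, -3.7000, -0.6000)

q_1 = a_1/‖a_1‖ = (-2, 4, 2, -4)/6.3246 = (-0.3162, 0.6325, 0.3162, -0.6325).
r_{12} = q_1·a_2 = 2.2136.
u_2 = a_2 − 2.2136·q_1 = (-3.3000, -0.4000, -3.7000, -0.6000).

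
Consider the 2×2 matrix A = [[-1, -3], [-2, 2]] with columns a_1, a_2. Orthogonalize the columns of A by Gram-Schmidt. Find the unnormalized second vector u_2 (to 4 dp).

u_2 = (-3.2000, 1.6000)

a_1 = (-1, -2); ‖a_1‖ = 2.2361, so e_1 = (-0.4472, -0.8944).
e_1·a_2 = (-0.4472)·(-3) + (-0.8944)·2 = -0.4472.
u_2 = a_2 + 0.4472·e_1 = (-3.2000, 1.6000).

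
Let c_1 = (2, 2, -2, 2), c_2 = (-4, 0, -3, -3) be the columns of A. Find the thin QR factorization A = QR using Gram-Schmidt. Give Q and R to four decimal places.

c_1 = (2, 2, -2, 2); ‖c_1‖ = 4.0000, so e_1 = (0.5000, 0.5000, -0.5000, 0.5000).
e_1·c_2 = 0.5000·(-4) + 0.5000·0 + (-0.5000)·(-3) + 0.5000·(-3) = -2.0000.
u_2 = c_2 + 2.0000·e_1 = (-3.0000, 1.0000, -4.0000, -2.0000).
‖u_2‖ = 5.4772, so e_2 = (-0.5477, 0.1826, -0.7303, -0.3651).

Q = [[0.5000, -0.5477], [0.5000, 0.1826], [-0.5000, -0.7303], [0.5000, -0.3651]], R = [[4.0000, -2.0000], [0.0000, 5.4772]]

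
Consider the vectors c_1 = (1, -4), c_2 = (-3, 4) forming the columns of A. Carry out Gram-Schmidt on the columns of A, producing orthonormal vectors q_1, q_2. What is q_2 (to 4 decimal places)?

q_2 = (-0.9701, -0.2425)

c_1 = (1, -4); ‖c_1‖ = 4.1231, so q_1 = (0.2425, -0.9701).
q_1·c_2 = 0.2425·(-3) + (-0.9701)·4 = -4.6082.
u_2 = c_2 + 4.6082·q_1 = (-1.8824, -0.4706).
‖u_2‖ = 1.9403, so q_2 = (-0.9701, -0.2425).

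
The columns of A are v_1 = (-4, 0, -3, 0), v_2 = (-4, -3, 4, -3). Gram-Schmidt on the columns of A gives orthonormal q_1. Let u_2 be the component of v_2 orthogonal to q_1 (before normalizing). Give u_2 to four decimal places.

v_1 = (-4, 0, -3, 0); ‖v_1‖ = 5.0000, so q_1 = (-0.8000, 0.0000, -0.6000, 0.0000).
q_1·v_2 = (-0.8000)·(-4) + 0.0000·(-3) + (-0.6000)·4 + 0.0000·(-3) = 0.8000.
u_2 = v_2 − 0.8000·q_1 = (-3.3600, -3.0000, 4.4800, -3.0000).

u_2 = (-3.3600, -3.0000, 4.4800, -3.0000)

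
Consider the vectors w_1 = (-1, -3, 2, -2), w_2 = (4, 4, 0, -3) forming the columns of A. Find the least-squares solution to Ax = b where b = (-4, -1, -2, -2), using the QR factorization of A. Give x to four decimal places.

x = (0.2304, -0.2853)

w_1 = (-1, -3, 2, -2); ‖w_1‖ = 4.2426, so q_1 = (-0.2357, -0.7071, 0.4714, -0.4714).
q_1·w_2 = (-0.2357)·4 + (-0.7071)·4 + 0.4714·0 + (-0.4714)·(-3) = -2.3570.
u_2 = w_2 + 2.3570·q_1 = (3.4444, 2.3333, 1.1111, -4.1111).
‖u_2‖ = 5.9535, so q_2 = (0.5786, 0.3919, 0.1866, -0.6905).
Qᵀb = (1.6499, -1.6983).
Back-substitute: x_2 = -1.6983/5.9535 = -0.2853.
x_1 = (1.6499 + 2.3570·(-0.2853))/4.2426 = 0.2304.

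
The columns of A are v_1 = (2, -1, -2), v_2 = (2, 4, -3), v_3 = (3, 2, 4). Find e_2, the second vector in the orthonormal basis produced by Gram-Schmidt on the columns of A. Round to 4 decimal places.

v_1 = (2, -1, -2); ‖v_1‖ = 3.0000, so e_1 = (0.6667, -0.3333, -0.6667).
e_1·v_2 = 0.6667·2 + (-0.3333)·4 + (-0.6667)·(-3) = 2.0000.
u_2 = v_2 − 2.0000·e_1 = (0.6667, 4.6667, -1.6667).
‖u_2‖ = 5.0000, so e_2 = (0.1333, 0.9333, -0.3333).

e_2 = (0.1333, 0.9333, -0.3333)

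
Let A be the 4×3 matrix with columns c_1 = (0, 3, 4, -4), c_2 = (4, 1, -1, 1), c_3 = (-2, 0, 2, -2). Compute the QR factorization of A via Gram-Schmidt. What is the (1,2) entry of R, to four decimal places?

c_1 = (0, 3, 4, -4); ‖c_1‖ = 6.4031, so q_1 = (0.0000, 0.4685, 0.6247, -0.6247).
r_{12} = q_1·c_2 = -0.7809.

r_{12} = -0.7809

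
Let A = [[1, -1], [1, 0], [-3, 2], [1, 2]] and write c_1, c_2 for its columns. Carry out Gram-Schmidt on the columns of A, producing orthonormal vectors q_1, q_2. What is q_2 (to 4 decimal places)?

q_2 = (-0.2218, 0.1584, 0.2852, 0.9189)

c_1 = (1, 1, -3, 1); ‖c_1‖ = 3.4641, so q_1 = (0.2887, 0.2887, -0.8660, 0.2887).
q_1·c_2 = 0.2887·(-1) + 0.2887·0 + (-0.8660)·2 + 0.2887·2 = -1.4434.
u_2 = c_2 + 1.4434·q_1 = (-0.5833, 0.4167, 0.7500, 2.4167).
‖u_2‖ = 2.6300, so q_2 = (-0.2218, 0.1584, 0.2852, 0.9189).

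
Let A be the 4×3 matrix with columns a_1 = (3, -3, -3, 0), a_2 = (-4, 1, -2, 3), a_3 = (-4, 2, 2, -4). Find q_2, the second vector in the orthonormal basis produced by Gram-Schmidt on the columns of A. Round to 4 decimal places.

a_1 = (3, -3, -3, 0); ‖a_1‖ = 5.1962, so q_1 = (0.5774, -0.5774, -0.5774, 0.0000).
q_1·a_2 = 0.5774·(-4) + (-0.5774)·1 + (-0.5774)·(-2) + 0.0000·3 = -1.7321.
u_2 = a_2 + 1.7321·q_1 = (-3.0000, 0.0000, -3.0000, 3.0000).
‖u_2‖ = 5.1962, so q_2 = (-0.5774, 0.0000, -0.5774, 0.5774).

q_2 = (-0.5774, 0.0000, -0.5774, 0.5774)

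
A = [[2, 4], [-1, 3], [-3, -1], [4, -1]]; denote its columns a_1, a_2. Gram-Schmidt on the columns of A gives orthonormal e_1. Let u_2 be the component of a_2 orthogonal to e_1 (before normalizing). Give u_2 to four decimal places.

u_2 = (3.7333, 3.1333, -0.6000, -1.5333)

e_1 = a_1/‖a_1‖ = (2, -1, -3, 4)/5.4772 = (0.3651, -0.1826, -0.5477, 0.7303).
r_{12} = e_1·a_2 = 0.7303.
u_2 = a_2 − 0.7303·e_1 = (3.7333, 3.1333, -0.6000, -1.5333).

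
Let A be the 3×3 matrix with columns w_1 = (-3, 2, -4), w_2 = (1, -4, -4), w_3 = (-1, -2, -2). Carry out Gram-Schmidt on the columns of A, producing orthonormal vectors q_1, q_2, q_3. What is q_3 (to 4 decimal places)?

w_1 = (-3, 2, -4); ‖w_1‖ = 5.3852, so q_1 = (-0.5571, 0.3714, -0.7428).
q_1·w_2 = (-0.5571)·1 + 0.3714·(-4) + (-0.7428)·(-4) = 0.9285.
u_2 = w_2 − 0.9285·q_1 = (1.5172, -4.3448, -3.3103).
‖u_2‖ = 5.6690, so q_2 = (0.2676, -0.7664, -0.5839).
q_1·w_3 = (-0.5571)·(-1) + 0.3714·(-2) + (-0.7428)·(-2) = 1.2999; q_2·w_3 = 0.2676·(-1) + (-0.7664)·(-2) + (-0.5839)·(-2) = 2.4331.
u_3 = w_3 − 1.2999·q_1 − 2.4331·q_2 = (-0.9270, -0.6180, 0.3863).
‖u_3‖ = 1.1792, so q_3 = (-0.7861, -0.5241, 0.3276).

q_3 = (-0.7861, -0.5241, 0.3276)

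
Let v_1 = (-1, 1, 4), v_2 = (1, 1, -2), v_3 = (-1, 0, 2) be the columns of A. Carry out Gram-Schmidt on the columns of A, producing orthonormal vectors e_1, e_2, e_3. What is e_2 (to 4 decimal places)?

e_2 = (0.3553, 0.9239, -0.1421)

e_1 = v_1/‖v_1‖ = (-1, 1, 4)/4.2426 = (-0.2357, 0.2357, 0.9428).
r_{12} = e_1·v_2 = -1.8856.
u_2 = v_2 + 1.8856·e_1 = (0.5556, 1.4444, -0.2222).
‖u_2‖ = 1.5635, so e_2 = (0.3553, 0.9239, -0.1421).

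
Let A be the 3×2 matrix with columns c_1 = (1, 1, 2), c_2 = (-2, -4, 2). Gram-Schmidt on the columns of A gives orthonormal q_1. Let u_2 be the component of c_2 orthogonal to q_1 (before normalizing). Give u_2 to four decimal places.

u_2 = (-1.6667, -3.6667, 2.6667)

c_1 = (1, 1, 2); ‖c_1‖ = 2.4495, so q_1 = (0.4082, 0.4082, 0.8165).
q_1·c_2 = 0.4082·(-2) + 0.4082·(-4) + 0.8165·2 = -0.8165.
u_2 = c_2 + 0.8165·q_1 = (-1.6667, -3.6667, 2.6667).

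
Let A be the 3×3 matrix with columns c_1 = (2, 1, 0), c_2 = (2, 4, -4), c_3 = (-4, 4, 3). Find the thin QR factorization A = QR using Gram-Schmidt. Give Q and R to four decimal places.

c_1 = (2, 1, 0); ‖c_1‖ = 2.2361, so q_1 = (0.8944, 0.4472, 0.0000).
q_1·c_2 = 0.8944·2 + 0.4472·4 + 0.0000·(-4) = 3.5777.
u_2 = c_2 − 3.5777·q_1 = (-1.2000, 2.4000, -4.0000).
‖u_2‖ = 4.8166, so q_2 = (-0.2491, 0.4983, -0.8305).
q_1·c_3 = 0.8944·(-4) + 0.4472·4 + 0.0000·3 = -1.7889; q_2·c_3 = (-0.2491)·(-4) + 0.4983·4 + (-0.8305)·3 = 0.4983.
u_3 = c_3 + 1.7889·q_1 − 0.4983·q_2 = (-2.2759, 4.5517, 3.4138).
‖u_3‖ = 6.1279, so q_3 = (-0.3714, 0.7428, 0.5571).

Q = [[0.8944, -0.2491, -0.3714], [0.4472, 0.4983, 0.7428], [0.0000, -0.8305, 0.5571]], R = [[2.2361, 3.5777, -1.7889], [0.0000, 4.8166, 0.4983], [0.0000, 0.0000, 6.1279]]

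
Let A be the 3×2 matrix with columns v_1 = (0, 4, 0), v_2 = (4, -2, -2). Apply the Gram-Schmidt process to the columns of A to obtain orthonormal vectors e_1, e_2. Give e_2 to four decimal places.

e_2 = (0.8944, 0.0000, -0.4472)

e_1 = v_1/‖v_1‖ = (0, 4, 0)/4.0000 = (0.0000, 1.0000, 0.0000).
r_{12} = e_1·v_2 = -2.0000.
u_2 = v_2 + 2.0000·e_1 = (4.0000, 0.0000, -2.0000).
‖u_2‖ = 4.4721, so e_2 = (0.8944, 0.0000, -0.4472).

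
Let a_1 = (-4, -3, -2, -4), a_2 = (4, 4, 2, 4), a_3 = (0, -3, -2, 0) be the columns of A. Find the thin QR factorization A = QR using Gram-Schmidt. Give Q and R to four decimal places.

a_1 = (-4, -3, -2, -4); ‖a_1‖ = 6.7082, so e_1 = (-0.5963, -0.4472, -0.2981, -0.5963).
e_1·a_2 = (-0.5963)·4 + (-0.4472)·4 + (-0.2981)·2 + (-0.5963)·4 = -7.1554.
u_2 = a_2 + 7.1554·e_1 = (-0.2667, 0.8000, -0.1333, -0.2667).
‖u_2‖ = 0.8944, so e_2 = (-0.2981, 0.8944, -0.1491, -0.2981).
e_1·a_3 = (-0.5963)·0 + (-0.4472)·(-3) + (-0.2981)·(-2) + (-0.5963)·0 = 1.9379; e_2·a_3 = (-0.2981)·0 + 0.8944·(-3) + (-0.1491)·(-2) + (-0.2981)·0 = -2.3851.
u_3 = a_3 − 1.9379·e_1 + 2.3851·e_2 = (0.4444, 0.0000, -1.7778, 0.4444).
‖u_3‖ = 1.8856, so e_3 = (0.2357, 0.0000, -0.9428, 0.2357).

Q = [[-0.5963, -0.2981, 0.2357], [-0.4472, 0.8944, 0.0000], [-0.2981, -0.1491, -0.9428], [-0.5963, -0.2981, 0.2357]], R = [[6.7082, -7.1554, 1.9379], [0.0000, 0.8944, -2.3851], [0.0000, 0.0000, 1.8856]]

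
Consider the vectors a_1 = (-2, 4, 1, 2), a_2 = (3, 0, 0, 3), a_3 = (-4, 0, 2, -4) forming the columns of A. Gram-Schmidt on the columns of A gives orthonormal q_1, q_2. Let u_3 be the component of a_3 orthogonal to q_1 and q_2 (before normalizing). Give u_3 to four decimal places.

q_1 = a_1/‖a_1‖ = (-2, 4, 1, 2)/5.0000 = (-0.4000, 0.8000, 0.2000, 0.4000).
r_{12} = q_1·a_2 = 0.0000.
u_2 = a_2 + 0.0000·q_1 = (3.0000, 0.0000, 0.0000, 3.0000).
‖u_2‖ = 4.2426, so q_2 = (0.7071, 0.0000, 0.0000, 0.7071).
r_{13} = q_1·a_3 = 0.4000; r_{23} = q_2·a_3 = -5.6569.
u_3 = a_3 − 0.4000·q_1 + 5.6569·q_2 = (0.1600, -0.3200, 1.9200, -0.1600).

u_3 = (0.1600, -0.3200, 1.9200, -0.1600)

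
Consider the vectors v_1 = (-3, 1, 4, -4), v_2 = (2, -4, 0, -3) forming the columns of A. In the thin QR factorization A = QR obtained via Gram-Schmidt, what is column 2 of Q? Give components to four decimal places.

e_1 = v_1/‖v_1‖ = (-3, 1, 4, -4)/6.4807 = (-0.4629, 0.1543, 0.6172, -0.6172).
r_{12} = e_1·v_2 = 0.3086.
u_2 = v_2 − 0.3086·e_1 = (2.1429, -4.0476, -0.1905, -2.8095).
‖u_2‖ = 5.3763, so e_2 = (0.3986, -0.7529, -0.0354, -0.5226).

e_2 = (0.3986, -0.7529, -0.0354, -0.5226)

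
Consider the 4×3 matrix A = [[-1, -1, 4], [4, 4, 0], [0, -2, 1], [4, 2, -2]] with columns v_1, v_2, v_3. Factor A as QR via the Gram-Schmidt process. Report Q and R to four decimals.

Q = [[-0.1741, -0.0985, 0.8863], [0.6963, 0.3939, 0.3939], [0.0000, -0.8124, 0.1723], [0.6963, -0.4185, -0.1723]], R = [[5.7446, 4.3519, -2.0889], [0.0000, 2.4618, -0.3693], [0.0000, 0.0000, 4.0620]]

v_1 = (-1, 4, 0, 4); ‖v_1‖ = 5.7446, so q_1 = (-0.1741, 0.6963, 0.0000, 0.6963).
q_1·v_2 = (-0.1741)·(-1) + 0.6963·4 + 0.0000·(-2) + 0.6963·2 = 4.3519.
u_2 = v_2 − 4.3519·q_1 = (-0.2424, 0.9697, -2.0000, -1.0303).
‖u_2‖ = 2.4618, so q_2 = (-0.0985, 0.3939, -0.8124, -0.4185).
q_1·v_3 = (-0.1741)·4 + 0.6963·0 + 0.0000·1 + 0.6963·(-2) = -2.0889; q_2·v_3 = (-0.0985)·4 + 0.3939·0 + (-0.8124)·1 + (-0.4185)·(-2) = -0.3693.
u_3 = v_3 + 2.0889·q_1 + 0.3693·q_2 = (3.6000, 1.6000, 0.7000, -0.7000).
‖u_3‖ = 4.0620, so q_3 = (0.8863, 0.3939, 0.1723, -0.1723).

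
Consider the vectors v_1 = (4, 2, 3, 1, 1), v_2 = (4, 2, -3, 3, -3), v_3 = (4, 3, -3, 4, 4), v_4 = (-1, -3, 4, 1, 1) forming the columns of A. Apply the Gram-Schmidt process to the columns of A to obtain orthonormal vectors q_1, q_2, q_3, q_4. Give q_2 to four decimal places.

v_1 = (4, 2, 3, 1, 1); ‖v_1‖ = 5.5678, so q_1 = (0.7184, 0.3592, 0.5388, 0.1796, 0.1796).
q_1·v_2 = 0.7184·4 + 0.3592·2 + 0.5388·(-3) + 0.1796·3 + 0.1796·(-3) = 1.9757.
u_2 = v_2 − 1.9757·q_1 = (2.5806, 1.2903, -4.0645, 2.6452, -3.3548).
‖u_2‖ = 6.5648, so q_2 = (0.3931, 0.1966, -0.6191, 0.4029, -0.5110).

q_2 = (0.3931, 0.1966, -0.6191, 0.4029, -0.5110)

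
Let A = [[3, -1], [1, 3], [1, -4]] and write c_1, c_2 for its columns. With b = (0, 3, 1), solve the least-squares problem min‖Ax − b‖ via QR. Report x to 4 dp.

e_1 = c_1/‖c_1‖ = (3, 1, 1)/3.3166 = (0.9045, 0.3015, 0.3015).
r_{12} = e_1·c_2 = -1.2060.
u_2 = c_2 + 1.2060·e_1 = (0.0909, 3.3636, -3.6364).
‖u_2‖ = 4.9543, so e_2 = (0.0183, 0.6789, -0.7340).
Qᵀb = (1.2060, 1.3028).
Back-substitute: x_2 = 1.3028/4.9543 = 0.2630.
x_1 = (1.2060 + 1.2060·0.2630)/3.3166 = 0.4593.

x = (0.4593, 0.2630)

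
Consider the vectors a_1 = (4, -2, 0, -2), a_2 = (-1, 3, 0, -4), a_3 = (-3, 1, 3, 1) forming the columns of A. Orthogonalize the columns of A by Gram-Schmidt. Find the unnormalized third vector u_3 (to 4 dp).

a_1 = (4, -2, 0, -2); ‖a_1‖ = 4.8990, so q_1 = (0.8165, -0.4082, 0.0000, -0.4082).
q_1·a_2 = 0.8165·(-1) + (-0.4082)·3 + 0.0000·0 + (-0.4082)·(-4) = -0.4082.
u_2 = a_2 + 0.4082·q_1 = (-0.6667, 2.8333, 0.0000, -4.1667).
‖u_2‖ = 5.0827, so q_2 = (-0.1312, 0.5575, 0.0000, -0.8198).
q_1·a_3 = 0.8165·(-3) + (-0.4082)·1 + 0.0000·3 + (-0.4082)·1 = -3.2660; q_2·a_3 = (-0.1312)·(-3) + 0.5575·1 + 0.0000·3 + (-0.8198)·1 = 0.1312.
u_3 = a_3 + 3.2660·q_1 − 0.1312·q_2 = (-0.3161, -0.4065, 3.0000, -0.2258).

u_3 = (-0.3161, -0.4065, 3.0000, -0.2258)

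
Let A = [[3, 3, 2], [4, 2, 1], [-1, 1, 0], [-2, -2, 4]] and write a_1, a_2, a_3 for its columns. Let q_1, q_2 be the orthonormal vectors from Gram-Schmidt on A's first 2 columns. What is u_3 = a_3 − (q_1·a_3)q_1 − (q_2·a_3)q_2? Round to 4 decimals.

u_3 = (2.0857, 0.5429, 0.5429, 3.9429)

a_1 = (3, 4, -1, -2); ‖a_1‖ = 5.4772, so q_1 = (0.5477, 0.7303, -0.1826, -0.3651).
q_1·a_2 = 0.5477·3 + 0.7303·2 + (-0.1826)·1 + (-0.3651)·(-2) = 3.6515.
u_2 = a_2 − 3.6515·q_1 = (1.0000, -0.6667, 1.6667, -0.6667).
‖u_2‖ = 2.1602, so q_2 = (0.4629, -0.3086, 0.7715, -0.3086).
q_1·a_3 = 0.5477·2 + 0.7303·1 + (-0.1826)·0 + (-0.3651)·4 = 0.3651; q_2·a_3 = 0.4629·2 + (-0.3086)·1 + 0.7715·0 + (-0.3086)·4 = -0.6172.
u_3 = a_3 − 0.3651·q_1 + 0.6172·q_2 = (2.0857, 0.5429, 0.5429, 3.9429).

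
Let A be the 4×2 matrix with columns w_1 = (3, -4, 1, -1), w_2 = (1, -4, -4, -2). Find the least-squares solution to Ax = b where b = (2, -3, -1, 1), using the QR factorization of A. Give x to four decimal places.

x = (0.4507, 0.2254)

e_1 = w_1/‖w_1‖ = (3, -4, 1, -1)/5.1962 = (0.5774, -0.7698, 0.1925, -0.1925).
r_{12} = e_1·w_2 = 3.2717.
u_2 = w_2 − 3.2717·e_1 = (-0.8889, -1.4815, -4.6296, -1.3704).
‖u_2‖ = 5.1280, so e_2 = (-0.1733, -0.2889, -0.9028, -0.2672).
Qᵀb = (3.0792, 1.1556).
Back-substitute: x_2 = 1.1556/5.1280 = 0.2254.
x_1 = (3.0792 − 3.2717·0.2254)/5.1962 = 0.4507.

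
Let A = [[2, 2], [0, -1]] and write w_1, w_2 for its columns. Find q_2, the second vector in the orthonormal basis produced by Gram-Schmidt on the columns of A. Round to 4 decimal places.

q_2 = (0.0000, -1.0000)

w_1 = (2, 0); ‖w_1‖ = 2.0000, so q_1 = (1.0000, 0.0000).
q_1·w_2 = 1.0000·2 + 0.0000·(-1) = 2.0000.
u_2 = w_2 − 2.0000·q_1 = (0.0000, -1.0000).
‖u_2‖ = 1.0000, so q_2 = (0.0000, -1.0000).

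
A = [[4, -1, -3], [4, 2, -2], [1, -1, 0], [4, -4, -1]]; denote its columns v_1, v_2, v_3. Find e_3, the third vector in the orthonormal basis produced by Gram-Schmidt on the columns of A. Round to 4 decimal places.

e_3 = (-0.8056, 0.4028, 0.2789, 0.3331)

v_1 = (4, 4, 1, 4); ‖v_1‖ = 7.0000, so e_1 = (0.5714, 0.5714, 0.1429, 0.5714).
e_1·v_2 = 0.5714·(-1) + 0.5714·2 + 0.1429·(-1) + 0.5714·(-4) = -1.8571.
u_2 = v_2 + 1.8571·e_1 = (0.0612, 3.0612, -0.7347, -2.9388).
‖u_2‖ = 4.3071, so e_2 = (0.0142, 0.7107, -0.1706, -0.6823).
e_1·v_3 = 0.5714·(-3) + 0.5714·(-2) + 0.1429·0 + 0.5714·(-1) = -3.4286; e_2·v_3 = 0.0142·(-3) + 0.7107·(-2) + (-0.1706)·0 + (-0.6823)·(-1) = -0.7818.
u_3 = v_3 + 3.4286·e_1 + 0.7818·e_2 = (-1.0297, 0.5149, 0.3564, 0.4257).
‖u_3‖ = 1.2781, so e_3 = (-0.8056, 0.4028, 0.2789, 0.3331).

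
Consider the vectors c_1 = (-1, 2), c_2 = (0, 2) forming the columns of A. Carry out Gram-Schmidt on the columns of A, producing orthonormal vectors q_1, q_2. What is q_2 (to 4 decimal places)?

q_2 = (0.8944, 0.4472)

q_1 = c_1/‖c_1‖ = (-1, 2)/2.2361 = (-0.4472, 0.8944).
r_{12} = q_1·c_2 = 1.7889.
u_2 = c_2 − 1.7889·q_1 = (0.8000, 0.4000).
‖u_2‖ = 0.8944, so q_2 = (0.8944, 0.4472).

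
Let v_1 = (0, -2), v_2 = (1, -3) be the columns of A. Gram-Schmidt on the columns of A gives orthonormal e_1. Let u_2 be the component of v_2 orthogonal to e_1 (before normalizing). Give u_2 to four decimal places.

u_2 = (1.0000, 0.0000)

v_1 = (0, -2); ‖v_1‖ = 2.0000, so e_1 = (0.0000, -1.0000).
e_1·v_2 = 0.0000·1 + (-1.0000)·(-3) = 3.0000.
u_2 = v_2 − 3.0000·e_1 = (1.0000, 0.0000).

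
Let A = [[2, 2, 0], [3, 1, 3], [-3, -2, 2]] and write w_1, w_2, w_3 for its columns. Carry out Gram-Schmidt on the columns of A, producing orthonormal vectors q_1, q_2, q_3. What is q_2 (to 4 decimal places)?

w_1 = (2, 3, -3); ‖w_1‖ = 4.6904, so q_1 = (0.4264, 0.6396, -0.6396).
q_1·w_2 = 0.4264·2 + 0.6396·1 + (-0.6396)·(-2) = 2.7716.
u_2 = w_2 − 2.7716·q_1 = (0.8182, -0.7727, -0.2273).
‖u_2‖ = 1.1481, so q_2 = (0.7126, -0.6730, -0.1980).

q_2 = (0.7126, -0.6730, -0.1980)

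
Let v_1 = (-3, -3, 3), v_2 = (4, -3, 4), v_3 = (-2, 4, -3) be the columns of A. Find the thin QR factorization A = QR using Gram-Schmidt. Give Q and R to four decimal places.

Q = [[-0.5774, 0.8111, -0.0937], [-0.5774, -0.3244, 0.7493], [0.5774, 0.4867, 0.6556]], R = [[5.1962, 1.7321, -2.8868], [0.0000, 6.1644, -4.3800], [0.0000, 0.0000, 1.2176]]

v_1 = (-3, -3, 3); ‖v_1‖ = 5.1962, so e_1 = (-0.5774, -0.5774, 0.5774).
e_1·v_2 = (-0.5774)·4 + (-0.5774)·(-3) + 0.5774·4 = 1.7321.
u_2 = v_2 − 1.7321·e_1 = (5.0000, -2.0000, 3.0000).
‖u_2‖ = 6.1644, so e_2 = (0.8111, -0.3244, 0.4867).
e_1·v_3 = (-0.5774)·(-2) + (-0.5774)·4 + 0.5774·(-3) = -2.8868; e_2·v_3 = 0.8111·(-2) + (-0.3244)·4 + 0.4867·(-3) = -4.3800.
u_3 = v_3 + 2.8868·e_1 + 4.3800·e_2 = (-0.1140, 0.9123, 0.7982).
‖u_3‖ = 1.2176, so e_3 = (-0.0937, 0.7493, 0.6556).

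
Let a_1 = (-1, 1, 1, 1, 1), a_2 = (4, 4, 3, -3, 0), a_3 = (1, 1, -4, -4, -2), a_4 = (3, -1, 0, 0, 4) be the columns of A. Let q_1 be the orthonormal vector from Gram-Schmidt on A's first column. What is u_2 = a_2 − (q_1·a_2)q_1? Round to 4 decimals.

u_2 = (4.0000, 4.0000, 3.0000, -3.0000, 0.0000)

a_1 = (-1, 1, 1, 1, 1); ‖a_1‖ = 2.2361, so q_1 = (-0.4472, 0.4472, 0.4472, 0.4472, 0.4472).
q_1·a_2 = (-0.4472)·4 + 0.4472·4 + 0.4472·3 + 0.4472·(-3) + 0.4472·0 = 0.0000.
u_2 = a_2 − 0.0000·q_1 = (4.0000, 4.0000, 3.0000, -3.0000, 0.0000).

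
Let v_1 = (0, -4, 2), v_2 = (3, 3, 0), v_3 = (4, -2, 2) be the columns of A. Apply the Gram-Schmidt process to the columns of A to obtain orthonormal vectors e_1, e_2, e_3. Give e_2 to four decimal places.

e_2 = (0.9129, 0.1826, 0.3651)

e_1 = v_1/‖v_1‖ = (0, -4, 2)/4.4721 = (0.0000, -0.8944, 0.4472).
r_{12} = e_1·v_2 = -2.6833.
u_2 = v_2 + 2.6833·e_1 = (3.0000, 0.6000, 1.2000).
‖u_2‖ = 3.2863, so e_2 = (0.9129, 0.1826, 0.3651).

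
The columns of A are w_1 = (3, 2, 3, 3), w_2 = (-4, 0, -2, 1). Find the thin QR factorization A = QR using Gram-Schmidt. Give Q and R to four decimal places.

Q = [[0.5388, -0.6875], [0.3592, 0.2611], [0.5388, -0.1479], [0.5388, 0.6613]], R = [[5.5678, -2.6941], [0.0000, 3.7070]]

w_1 = (3, 2, 3, 3); ‖w_1‖ = 5.5678, so e_1 = (0.5388, 0.3592, 0.5388, 0.5388).
e_1·w_2 = 0.5388·(-4) + 0.3592·0 + 0.5388·(-2) + 0.5388·1 = -2.6941.
u_2 = w_2 + 2.6941·e_1 = (-2.5484, 0.9677, -0.5484, 2.4516).
‖u_2‖ = 3.7070, so e_2 = (-0.6875, 0.2611, -0.1479, 0.6613).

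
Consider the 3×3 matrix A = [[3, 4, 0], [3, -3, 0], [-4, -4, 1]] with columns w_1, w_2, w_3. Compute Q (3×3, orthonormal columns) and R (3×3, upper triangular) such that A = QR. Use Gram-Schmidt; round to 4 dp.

Q = [[0.5145, 0.4215, 0.7467], [0.5145, -0.8484, 0.1245], [-0.6860, -0.3202, 0.6534]], R = [[5.8310, 3.2585, -0.6860], [0.0000, 5.5120, -0.3202], [0.0000, 0.0000, 0.6534]]

w_1 = (3, 3, -4); ‖w_1‖ = 5.8310, so q_1 = (0.5145, 0.5145, -0.6860).
q_1·w_2 = 0.5145·4 + 0.5145·(-3) + (-0.6860)·(-4) = 3.2585.
u_2 = w_2 − 3.2585·q_1 = (2.3235, -4.6765, -1.7647).
‖u_2‖ = 5.5120, so q_2 = (0.4215, -0.8484, -0.3202).
q_1·w_3 = 0.5145·0 + 0.5145·0 + (-0.6860)·1 = -0.6860; q_2·w_3 = 0.4215·0 + (-0.8484)·0 + (-0.3202)·1 = -0.3202.
u_3 = w_3 + 0.6860·q_1 + 0.3202·q_2 = (0.4879, 0.0813, 0.4269).
‖u_3‖ = 0.6534, so q_3 = (0.7467, 0.1245, 0.6534).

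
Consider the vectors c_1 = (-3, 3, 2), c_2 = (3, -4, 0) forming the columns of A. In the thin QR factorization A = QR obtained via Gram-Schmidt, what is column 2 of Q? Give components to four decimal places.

e_2 = (0.0613, -0.5105, 0.8577)

e_1 = c_1/‖c_1‖ = (-3, 3, 2)/4.6904 = (-0.6396, 0.6396, 0.4264).
r_{12} = e_1·c_2 = -4.4772.
u_2 = c_2 + 4.4772·e_1 = (0.1364, -1.1364, 1.9091).
‖u_2‖ = 2.2259, so e_2 = (0.0613, -0.5105, 0.8577).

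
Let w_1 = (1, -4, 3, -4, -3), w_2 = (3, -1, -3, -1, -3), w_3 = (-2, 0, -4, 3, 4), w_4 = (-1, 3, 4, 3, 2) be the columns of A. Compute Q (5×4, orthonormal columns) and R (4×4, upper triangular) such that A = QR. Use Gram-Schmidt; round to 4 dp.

Q = [[0.1400, 0.5396, -0.2868, 0.4796], [-0.5601, -0.0266, -0.7312, -0.3748], [0.4201, -0.7068, -0.4593, 0.3323], [-0.5601, -0.0266, 0.0038, 0.7197], [-0.4201, -0.4560, 0.4149, 0.0323]], R = [[7.1414, 1.5403, -5.3211, -2.6605], [0.0000, 5.1602, -0.1558, -4.4382], [0.0000, 0.0000, 4.0819, -2.9026], [0.0000, 0.0000, 0.0000, 1.9490]]

w_1 = (1, -4, 3, -4, -3); ‖w_1‖ = 7.1414, so e_1 = (0.1400, -0.5601, 0.4201, -0.5601, -0.4201).
e_1·w_2 = 0.1400·3 + (-0.5601)·(-1) + 0.4201·(-3) + (-0.5601)·(-1) + (-0.4201)·(-3) = 1.5403.
u_2 = w_2 − 1.5403·e_1 = (2.7843, -0.1373, -3.6471, -0.1373, -2.3529).
‖u_2‖ = 5.1602, so e_2 = (0.5396, -0.0266, -0.7068, -0.0266, -0.4560).
e_1·w_3 = 0.1400·(-2) + (-0.5601)·0 + 0.4201·(-4) + (-0.5601)·3 + (-0.4201)·4 = -5.3211; e_2·w_3 = 0.5396·(-2) + (-0.0266)·0 + (-0.7068)·(-4) + (-0.0266)·3 + (-0.4560)·4 = -0.1558.
u_3 = w_3 + 5.3211·e_1 + 0.1558·e_2 = (-1.1708, -2.9845, -1.8748, 0.0155, 1.6937).
‖u_3‖ = 4.0819, so e_3 = (-0.2868, -0.7312, -0.4593, 0.0038, 0.4149).
e_1·w_4 = 0.1400·(-1) + (-0.5601)·3 + 0.4201·4 + (-0.5601)·3 + (-0.4201)·2 = -2.6605; e_2·w_4 = 0.5396·(-1) + (-0.0266)·3 + (-0.7068)·4 + (-0.0266)·3 + (-0.4560)·2 = -4.4382; e_3·w_4 = (-0.2868)·(-1) + (-0.7312)·3 + (-0.4593)·4 + 0.0038·3 + 0.4149·2 = -2.9026.
u_4 = w_4 + 2.6605·e_1 + 4.4382·e_2 + 2.9026·e_3 = (0.9347, -0.7305, 0.6477, 1.4027, 0.0630).
‖u_4‖ = 1.9490, so e_4 = (0.4796, -0.3748, 0.3323, 0.7197, 0.0323).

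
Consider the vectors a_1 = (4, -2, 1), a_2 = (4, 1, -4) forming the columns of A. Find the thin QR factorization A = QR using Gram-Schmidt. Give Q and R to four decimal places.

Q = [[0.8729, 0.3943], [-0.4364, 0.3674], [0.2182, -0.8423]], R = [[4.5826, 2.1822], [0.0000, 5.3140]]

a_1 = (4, -2, 1); ‖a_1‖ = 4.5826, so e_1 = (0.8729, -0.4364, 0.2182).
e_1·a_2 = 0.8729·4 + (-0.4364)·1 + 0.2182·(-4) = 2.1822.
u_2 = a_2 − 2.1822·e_1 = (2.0952, 1.9524, -4.4762).
‖u_2‖ = 5.3140, so e_2 = (0.3943, 0.3674, -0.8423).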